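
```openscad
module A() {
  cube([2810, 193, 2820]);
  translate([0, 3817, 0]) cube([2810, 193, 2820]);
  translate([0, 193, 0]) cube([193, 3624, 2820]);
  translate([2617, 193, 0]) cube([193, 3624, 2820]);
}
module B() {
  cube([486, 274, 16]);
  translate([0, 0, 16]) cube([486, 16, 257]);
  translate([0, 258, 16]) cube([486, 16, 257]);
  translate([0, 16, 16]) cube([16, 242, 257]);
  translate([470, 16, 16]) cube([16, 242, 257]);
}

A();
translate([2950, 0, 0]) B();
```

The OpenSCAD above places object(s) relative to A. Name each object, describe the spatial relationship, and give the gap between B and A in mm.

The open box's nearest face is 140 mm from the house frame's +x face.

A is a house frame. B is an open box. The open box is on the floor beside the house frame on its +x side. The gap between the open box and the house frame is 140 mm.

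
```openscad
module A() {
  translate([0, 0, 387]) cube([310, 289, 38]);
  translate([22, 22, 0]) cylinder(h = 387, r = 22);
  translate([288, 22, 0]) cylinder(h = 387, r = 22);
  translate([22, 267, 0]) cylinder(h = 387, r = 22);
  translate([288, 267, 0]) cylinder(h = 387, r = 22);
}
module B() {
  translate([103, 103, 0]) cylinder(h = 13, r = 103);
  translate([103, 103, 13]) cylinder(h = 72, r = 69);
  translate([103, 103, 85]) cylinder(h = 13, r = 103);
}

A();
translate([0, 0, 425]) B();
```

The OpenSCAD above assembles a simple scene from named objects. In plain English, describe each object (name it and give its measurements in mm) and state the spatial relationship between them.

A is a four-legged stool. The seat is a 310×289×38 mm slab whose top surface is at z = 425 mm; four round legs, each 44 mm in diameter, run from the floor (z = 0) to the underside of the seat, each leg's axis is inset half a diameter from the nearest pair of seat edges (so the leg's bounding box is flush with the corner).

B is a spool: two coaxial disc flanges of radius 103 mm and thickness 13 mm, joined by a core cylinder of radius 69 mm and height 72 mm. The lower flange rests on z = 0 and the three cylinders share a vertical axis.

The spool is on top of the stool.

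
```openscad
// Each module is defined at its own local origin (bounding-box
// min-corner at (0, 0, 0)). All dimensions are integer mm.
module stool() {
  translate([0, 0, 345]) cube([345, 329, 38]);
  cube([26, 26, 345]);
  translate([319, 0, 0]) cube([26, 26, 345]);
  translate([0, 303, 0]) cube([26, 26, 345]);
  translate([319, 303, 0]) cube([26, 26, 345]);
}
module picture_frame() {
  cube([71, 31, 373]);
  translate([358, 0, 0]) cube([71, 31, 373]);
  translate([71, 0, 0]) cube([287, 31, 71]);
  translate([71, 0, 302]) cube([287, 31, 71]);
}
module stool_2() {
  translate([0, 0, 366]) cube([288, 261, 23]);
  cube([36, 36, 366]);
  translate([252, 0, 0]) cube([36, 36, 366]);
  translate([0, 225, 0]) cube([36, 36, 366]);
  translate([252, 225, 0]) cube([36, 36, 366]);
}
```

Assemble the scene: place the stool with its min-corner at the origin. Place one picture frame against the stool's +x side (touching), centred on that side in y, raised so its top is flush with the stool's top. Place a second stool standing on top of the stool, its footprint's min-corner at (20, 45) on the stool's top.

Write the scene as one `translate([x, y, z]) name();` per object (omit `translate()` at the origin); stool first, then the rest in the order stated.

stool();
translate([345, 149, 10]) picture_frame();
translate([20, 45, 383]) stool_2();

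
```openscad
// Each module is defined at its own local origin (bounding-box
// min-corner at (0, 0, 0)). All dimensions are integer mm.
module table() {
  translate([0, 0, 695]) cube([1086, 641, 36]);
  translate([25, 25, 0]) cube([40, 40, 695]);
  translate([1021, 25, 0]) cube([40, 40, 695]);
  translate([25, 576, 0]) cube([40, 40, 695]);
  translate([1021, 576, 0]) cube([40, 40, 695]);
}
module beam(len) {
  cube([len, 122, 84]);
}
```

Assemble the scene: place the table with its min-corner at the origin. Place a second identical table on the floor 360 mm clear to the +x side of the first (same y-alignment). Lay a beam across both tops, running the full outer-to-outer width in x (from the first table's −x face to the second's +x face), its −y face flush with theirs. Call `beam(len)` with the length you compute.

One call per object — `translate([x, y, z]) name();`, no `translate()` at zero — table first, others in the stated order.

table();
translate([1446, 0, 0]) table();
translate([0, 0, 731]) beam(2532);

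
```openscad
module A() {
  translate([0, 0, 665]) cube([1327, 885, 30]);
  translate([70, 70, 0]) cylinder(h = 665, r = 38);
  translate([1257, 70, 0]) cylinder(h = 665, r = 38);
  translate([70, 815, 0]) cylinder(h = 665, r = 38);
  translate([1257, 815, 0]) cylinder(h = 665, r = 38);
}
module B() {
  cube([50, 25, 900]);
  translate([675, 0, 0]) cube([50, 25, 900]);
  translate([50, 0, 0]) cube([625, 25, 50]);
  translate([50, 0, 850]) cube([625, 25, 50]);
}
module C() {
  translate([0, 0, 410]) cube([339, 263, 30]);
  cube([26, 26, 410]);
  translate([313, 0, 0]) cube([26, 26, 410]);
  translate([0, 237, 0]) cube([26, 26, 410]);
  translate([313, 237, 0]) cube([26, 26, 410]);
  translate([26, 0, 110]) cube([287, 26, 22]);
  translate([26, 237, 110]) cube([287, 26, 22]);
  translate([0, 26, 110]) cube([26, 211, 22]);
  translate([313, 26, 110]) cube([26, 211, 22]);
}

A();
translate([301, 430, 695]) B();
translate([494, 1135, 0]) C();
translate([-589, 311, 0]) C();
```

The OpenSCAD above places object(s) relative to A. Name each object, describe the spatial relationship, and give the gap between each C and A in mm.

A is a table. B is a picture frame. C is a stool. The picture frame is on top of the table, centred. Two stools sit around the table at the +y, −x sides. The gap between each stool and the table is 250 mm.

Each stool's nearest face is 250 mm from the table's bounding box.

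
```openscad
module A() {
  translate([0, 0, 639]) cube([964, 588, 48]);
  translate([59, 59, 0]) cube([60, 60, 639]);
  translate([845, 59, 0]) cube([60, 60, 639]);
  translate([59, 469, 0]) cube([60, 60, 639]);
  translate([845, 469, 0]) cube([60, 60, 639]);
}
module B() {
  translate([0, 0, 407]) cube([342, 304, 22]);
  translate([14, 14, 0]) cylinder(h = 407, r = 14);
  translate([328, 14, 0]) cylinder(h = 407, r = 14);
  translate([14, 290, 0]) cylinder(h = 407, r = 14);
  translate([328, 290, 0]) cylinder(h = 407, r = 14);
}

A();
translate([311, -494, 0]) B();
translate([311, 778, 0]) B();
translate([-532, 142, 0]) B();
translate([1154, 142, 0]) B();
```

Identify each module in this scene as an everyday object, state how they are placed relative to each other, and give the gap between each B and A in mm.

A is a table. B is a stool. Four stools sit around the table at the −y, +y, −x, +x sides. The gap between each stool and the table is 190 mm.

Each stool's nearest face is 190 mm from the table's bounding box.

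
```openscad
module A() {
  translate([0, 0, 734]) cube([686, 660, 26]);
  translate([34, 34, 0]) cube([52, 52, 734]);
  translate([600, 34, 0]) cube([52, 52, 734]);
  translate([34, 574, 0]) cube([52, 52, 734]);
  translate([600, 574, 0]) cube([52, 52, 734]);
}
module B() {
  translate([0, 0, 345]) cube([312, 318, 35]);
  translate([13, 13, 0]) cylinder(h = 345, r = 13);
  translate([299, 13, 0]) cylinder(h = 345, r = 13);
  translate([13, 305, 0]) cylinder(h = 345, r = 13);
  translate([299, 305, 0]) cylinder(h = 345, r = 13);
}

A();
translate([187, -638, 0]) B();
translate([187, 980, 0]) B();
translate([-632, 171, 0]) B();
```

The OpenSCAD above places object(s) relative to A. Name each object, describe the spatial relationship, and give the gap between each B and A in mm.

A is a table. B is a stool. Three stools sit around the table at the −y, +y, −x sides. The gap between each stool and the table is 320 mm.

Each stool's nearest face is 320 mm from the table's bounding box.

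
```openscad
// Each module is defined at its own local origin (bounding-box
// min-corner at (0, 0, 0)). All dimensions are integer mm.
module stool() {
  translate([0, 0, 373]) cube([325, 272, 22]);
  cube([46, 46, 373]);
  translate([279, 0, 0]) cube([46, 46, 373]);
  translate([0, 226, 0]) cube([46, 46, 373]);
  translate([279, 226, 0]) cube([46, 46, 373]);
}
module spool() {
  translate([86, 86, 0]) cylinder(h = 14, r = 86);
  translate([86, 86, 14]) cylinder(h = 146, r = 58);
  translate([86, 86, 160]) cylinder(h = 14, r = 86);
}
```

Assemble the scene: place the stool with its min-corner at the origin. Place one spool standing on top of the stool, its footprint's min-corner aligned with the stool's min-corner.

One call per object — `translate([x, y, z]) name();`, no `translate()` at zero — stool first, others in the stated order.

stool();
translate([0, 0, 395]) spool();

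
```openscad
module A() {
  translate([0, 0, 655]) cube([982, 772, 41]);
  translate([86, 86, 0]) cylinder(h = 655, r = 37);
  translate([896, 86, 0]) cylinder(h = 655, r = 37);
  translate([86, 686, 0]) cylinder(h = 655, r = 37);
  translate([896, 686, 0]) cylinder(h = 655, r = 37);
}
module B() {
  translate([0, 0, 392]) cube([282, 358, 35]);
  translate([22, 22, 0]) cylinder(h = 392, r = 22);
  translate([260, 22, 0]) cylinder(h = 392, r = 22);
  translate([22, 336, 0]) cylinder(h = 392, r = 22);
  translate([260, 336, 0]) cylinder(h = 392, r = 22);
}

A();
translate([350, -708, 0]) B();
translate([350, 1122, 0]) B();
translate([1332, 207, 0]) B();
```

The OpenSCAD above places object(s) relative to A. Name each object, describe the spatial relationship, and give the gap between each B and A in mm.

Each stool's nearest face is 350 mm from the table's bounding box.

A is a table. B is a stool. Three stools sit around the table at the −y, +y, +x sides. The gap between each stool and the table is 350 mm.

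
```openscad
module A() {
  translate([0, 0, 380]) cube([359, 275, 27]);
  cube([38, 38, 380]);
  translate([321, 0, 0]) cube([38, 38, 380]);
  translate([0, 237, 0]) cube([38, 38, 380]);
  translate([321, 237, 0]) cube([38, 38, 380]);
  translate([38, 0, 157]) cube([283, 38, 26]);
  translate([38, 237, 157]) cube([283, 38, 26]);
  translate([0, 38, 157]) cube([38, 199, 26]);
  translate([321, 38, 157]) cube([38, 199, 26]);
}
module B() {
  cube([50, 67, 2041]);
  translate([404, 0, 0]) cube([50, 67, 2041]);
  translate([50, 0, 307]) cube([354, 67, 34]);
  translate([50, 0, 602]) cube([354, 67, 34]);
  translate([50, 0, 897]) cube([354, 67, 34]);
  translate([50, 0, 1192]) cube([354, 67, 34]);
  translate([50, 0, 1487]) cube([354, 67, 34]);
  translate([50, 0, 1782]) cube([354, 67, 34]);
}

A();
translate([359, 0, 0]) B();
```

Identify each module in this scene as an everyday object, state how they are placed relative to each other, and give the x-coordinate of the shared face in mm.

A is a stool. B is a ladder. The ladder is against the stool's +x side, with their −y faces flush. The x-coordinate of the shared face is 359 mm.

The stool's +x face and the ladder's −x face are both at x = 359 mm.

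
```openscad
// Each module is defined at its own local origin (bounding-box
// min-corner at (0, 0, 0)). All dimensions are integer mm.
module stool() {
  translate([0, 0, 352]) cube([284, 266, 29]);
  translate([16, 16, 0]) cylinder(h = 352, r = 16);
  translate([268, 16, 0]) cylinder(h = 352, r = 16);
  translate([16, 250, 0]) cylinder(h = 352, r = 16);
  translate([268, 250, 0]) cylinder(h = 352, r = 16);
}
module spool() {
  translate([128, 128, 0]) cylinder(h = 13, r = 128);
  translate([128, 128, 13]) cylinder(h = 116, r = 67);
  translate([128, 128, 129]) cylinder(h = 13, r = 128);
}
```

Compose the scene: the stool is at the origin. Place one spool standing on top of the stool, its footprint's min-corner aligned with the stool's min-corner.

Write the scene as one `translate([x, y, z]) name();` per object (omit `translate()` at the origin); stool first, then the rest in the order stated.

stool();
translate([0, 0, 381]) spool();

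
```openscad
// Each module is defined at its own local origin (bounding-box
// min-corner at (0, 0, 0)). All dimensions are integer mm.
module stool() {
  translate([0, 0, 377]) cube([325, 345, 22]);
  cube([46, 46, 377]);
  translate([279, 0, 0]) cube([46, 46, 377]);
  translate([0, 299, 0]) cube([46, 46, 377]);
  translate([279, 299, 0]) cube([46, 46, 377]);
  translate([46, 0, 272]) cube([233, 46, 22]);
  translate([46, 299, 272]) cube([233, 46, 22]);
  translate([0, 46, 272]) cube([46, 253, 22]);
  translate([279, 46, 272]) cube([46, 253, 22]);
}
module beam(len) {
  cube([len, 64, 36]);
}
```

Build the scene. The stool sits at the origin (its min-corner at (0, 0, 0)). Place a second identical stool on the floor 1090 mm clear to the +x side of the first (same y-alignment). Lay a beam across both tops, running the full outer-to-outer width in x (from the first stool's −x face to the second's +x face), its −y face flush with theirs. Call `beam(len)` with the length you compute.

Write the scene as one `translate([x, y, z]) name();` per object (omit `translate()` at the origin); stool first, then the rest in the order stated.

stool();
translate([1415, 0, 0]) stool();
translate([0, 0, 399]) beam(1740);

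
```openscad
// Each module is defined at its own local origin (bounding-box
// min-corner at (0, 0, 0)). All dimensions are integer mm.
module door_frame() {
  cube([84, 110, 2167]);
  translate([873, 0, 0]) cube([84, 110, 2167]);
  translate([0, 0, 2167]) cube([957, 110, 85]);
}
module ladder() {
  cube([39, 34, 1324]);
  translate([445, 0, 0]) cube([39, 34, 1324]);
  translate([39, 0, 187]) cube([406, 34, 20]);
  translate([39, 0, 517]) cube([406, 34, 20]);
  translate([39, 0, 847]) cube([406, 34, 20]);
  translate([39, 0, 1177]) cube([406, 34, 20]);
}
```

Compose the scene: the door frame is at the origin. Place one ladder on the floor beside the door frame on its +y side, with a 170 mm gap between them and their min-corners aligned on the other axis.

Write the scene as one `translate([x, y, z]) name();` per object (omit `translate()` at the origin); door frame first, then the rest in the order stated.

door_frame();
translate([0, 280, 0]) ladder();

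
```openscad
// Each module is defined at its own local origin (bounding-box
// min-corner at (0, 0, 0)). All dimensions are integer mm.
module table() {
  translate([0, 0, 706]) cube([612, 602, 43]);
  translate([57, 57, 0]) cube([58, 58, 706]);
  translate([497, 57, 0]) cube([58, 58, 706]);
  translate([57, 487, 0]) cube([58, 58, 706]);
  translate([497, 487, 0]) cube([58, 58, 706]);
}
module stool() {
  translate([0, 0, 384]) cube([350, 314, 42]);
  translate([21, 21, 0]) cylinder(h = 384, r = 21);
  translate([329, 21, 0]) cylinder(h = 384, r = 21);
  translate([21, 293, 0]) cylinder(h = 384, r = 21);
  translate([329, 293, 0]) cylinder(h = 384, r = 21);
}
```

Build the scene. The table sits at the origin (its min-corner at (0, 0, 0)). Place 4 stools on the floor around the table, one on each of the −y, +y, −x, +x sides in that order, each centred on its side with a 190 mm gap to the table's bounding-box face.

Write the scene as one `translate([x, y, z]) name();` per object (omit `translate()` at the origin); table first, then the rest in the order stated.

table();
translate([131, -504, 0]) stool();
translate([131, 792, 0]) stool();
translate([-540, 144, 0]) stool();
translate([802, 144, 0]) stool();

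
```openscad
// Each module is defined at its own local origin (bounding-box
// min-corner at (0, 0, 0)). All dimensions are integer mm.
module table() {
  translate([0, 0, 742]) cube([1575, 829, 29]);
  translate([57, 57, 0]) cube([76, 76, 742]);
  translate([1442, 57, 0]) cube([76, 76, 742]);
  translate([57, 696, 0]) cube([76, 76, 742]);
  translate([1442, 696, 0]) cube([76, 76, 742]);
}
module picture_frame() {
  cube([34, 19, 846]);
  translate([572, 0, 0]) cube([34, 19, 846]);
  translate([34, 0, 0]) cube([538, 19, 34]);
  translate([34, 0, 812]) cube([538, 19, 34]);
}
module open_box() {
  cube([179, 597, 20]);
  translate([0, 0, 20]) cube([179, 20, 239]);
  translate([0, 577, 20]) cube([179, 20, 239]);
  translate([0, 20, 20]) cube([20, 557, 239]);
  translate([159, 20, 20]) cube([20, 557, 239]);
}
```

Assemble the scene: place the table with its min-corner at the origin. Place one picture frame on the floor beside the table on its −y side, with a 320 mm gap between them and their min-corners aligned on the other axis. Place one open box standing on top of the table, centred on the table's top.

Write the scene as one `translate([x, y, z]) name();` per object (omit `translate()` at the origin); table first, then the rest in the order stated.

table();
translate([0, -339, 0]) picture_frame();
translate([698, 116, 771]) open_box();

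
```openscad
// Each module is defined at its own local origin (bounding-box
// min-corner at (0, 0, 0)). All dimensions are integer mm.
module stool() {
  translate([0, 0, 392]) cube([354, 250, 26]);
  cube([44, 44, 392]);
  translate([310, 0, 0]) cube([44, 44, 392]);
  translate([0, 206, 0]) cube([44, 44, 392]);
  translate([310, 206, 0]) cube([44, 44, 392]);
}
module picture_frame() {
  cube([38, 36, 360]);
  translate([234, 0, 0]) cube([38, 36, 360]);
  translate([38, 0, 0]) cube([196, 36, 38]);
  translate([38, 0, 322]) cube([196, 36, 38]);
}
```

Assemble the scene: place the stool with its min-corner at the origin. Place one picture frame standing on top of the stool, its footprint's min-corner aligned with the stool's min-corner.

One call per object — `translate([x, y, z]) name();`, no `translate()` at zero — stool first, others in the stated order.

stool();
translate([0, 0, 418]) picture_frame();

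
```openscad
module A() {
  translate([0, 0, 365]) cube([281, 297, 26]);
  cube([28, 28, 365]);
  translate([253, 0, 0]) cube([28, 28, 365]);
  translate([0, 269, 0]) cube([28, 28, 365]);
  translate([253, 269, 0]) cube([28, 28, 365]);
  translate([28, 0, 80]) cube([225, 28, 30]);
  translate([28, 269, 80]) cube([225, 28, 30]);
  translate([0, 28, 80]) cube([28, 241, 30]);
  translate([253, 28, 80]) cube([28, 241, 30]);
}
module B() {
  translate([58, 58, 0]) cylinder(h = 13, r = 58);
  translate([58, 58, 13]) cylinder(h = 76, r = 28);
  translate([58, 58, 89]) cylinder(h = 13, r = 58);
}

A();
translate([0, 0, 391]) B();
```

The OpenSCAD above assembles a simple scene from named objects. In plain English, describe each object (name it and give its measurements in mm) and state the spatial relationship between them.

A is a four-legged stool. The seat is 281×297 mm, 26 mm thick, top at z = 391 mm. It stands on four square legs, each 28×28 mm in cross-section, from z = 0 to the seat underside, each flush with a corner of the seat. Four stretchers, 28 mm wide and 30 mm tall, connect adjacent legs with their undersides at z = 80 mm, each running between the inner faces of the legs it joins and aligned with the legs' outer faces on the other axis.

B is a spool: two coaxial disc flanges of radius 58 mm and thickness 13 mm, joined by a core cylinder of radius 28 mm and height 76 mm. The lower flange rests on z = 0 and the three cylinders share a vertical axis.

The spool is on top of the stool.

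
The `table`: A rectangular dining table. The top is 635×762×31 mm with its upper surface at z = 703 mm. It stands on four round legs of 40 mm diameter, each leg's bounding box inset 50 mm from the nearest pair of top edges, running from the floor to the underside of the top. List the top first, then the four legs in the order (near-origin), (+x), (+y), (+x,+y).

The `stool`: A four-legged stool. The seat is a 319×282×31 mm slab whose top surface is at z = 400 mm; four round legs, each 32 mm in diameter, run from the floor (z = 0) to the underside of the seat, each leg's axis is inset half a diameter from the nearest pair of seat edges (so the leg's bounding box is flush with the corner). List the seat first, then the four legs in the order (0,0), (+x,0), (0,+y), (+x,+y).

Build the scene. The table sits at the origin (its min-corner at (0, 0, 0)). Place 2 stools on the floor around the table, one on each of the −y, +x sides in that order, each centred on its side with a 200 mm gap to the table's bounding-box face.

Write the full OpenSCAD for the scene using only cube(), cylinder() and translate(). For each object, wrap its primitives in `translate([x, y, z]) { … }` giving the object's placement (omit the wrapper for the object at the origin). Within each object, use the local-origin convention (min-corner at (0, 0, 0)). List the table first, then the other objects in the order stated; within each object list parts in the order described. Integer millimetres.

translate([0, 0, 672]) cube([635, 762, 31]);
translate([70, 70, 0]) cylinder(h = 672, r = 20);
translate([565, 70, 0]) cylinder(h = 672, r = 20);
translate([70, 692, 0]) cylinder(h = 672, r = 20);
translate([565, 692, 0]) cylinder(h = 672, r = 20);
translate([158, -482, 0]) {
  translate([0, 0, 369]) cube([319, 282, 31]);
  translate([16, 16, 0]) cylinder(h = 369, r = 16);
  translate([303, 16, 0]) cylinder(h = 369, r = 16);
  translate([16, 266, 0]) cylinder(h = 369, r = 16);
  translate([303, 266, 0]) cylinder(h = 369, r = 16);
}
translate([835, 240, 0]) {
  translate([0, 0, 369]) cube([319, 282, 31]);
  translate([16, 16, 0]) cylinder(h = 369, r = 16);
  translate([303, 16, 0]) cylinder(h = 369, r = 16);
  translate([16, 266, 0]) cylinder(h = 369, r = 16);
  translate([303, 266, 0]) cylinder(h = 369, r = 16);
}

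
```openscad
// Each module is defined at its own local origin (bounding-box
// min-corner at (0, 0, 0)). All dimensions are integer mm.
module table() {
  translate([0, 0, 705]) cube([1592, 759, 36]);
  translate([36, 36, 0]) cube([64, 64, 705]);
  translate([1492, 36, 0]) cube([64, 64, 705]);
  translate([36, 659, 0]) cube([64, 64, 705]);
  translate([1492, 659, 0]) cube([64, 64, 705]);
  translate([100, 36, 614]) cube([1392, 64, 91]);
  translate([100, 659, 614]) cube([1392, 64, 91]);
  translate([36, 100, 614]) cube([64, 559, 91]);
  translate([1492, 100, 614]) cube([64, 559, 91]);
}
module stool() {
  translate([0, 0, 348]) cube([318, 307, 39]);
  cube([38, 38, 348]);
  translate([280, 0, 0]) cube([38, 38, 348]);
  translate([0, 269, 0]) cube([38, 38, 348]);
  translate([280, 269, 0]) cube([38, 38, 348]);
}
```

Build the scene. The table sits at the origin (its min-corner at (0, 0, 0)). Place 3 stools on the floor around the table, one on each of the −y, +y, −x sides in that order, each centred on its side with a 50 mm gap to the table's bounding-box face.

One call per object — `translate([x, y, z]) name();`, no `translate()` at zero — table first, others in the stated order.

table();
translate([637, -357, 0]) stool();
translate([637, 809, 0]) stool();
translate([-368, 226, 0]) stool();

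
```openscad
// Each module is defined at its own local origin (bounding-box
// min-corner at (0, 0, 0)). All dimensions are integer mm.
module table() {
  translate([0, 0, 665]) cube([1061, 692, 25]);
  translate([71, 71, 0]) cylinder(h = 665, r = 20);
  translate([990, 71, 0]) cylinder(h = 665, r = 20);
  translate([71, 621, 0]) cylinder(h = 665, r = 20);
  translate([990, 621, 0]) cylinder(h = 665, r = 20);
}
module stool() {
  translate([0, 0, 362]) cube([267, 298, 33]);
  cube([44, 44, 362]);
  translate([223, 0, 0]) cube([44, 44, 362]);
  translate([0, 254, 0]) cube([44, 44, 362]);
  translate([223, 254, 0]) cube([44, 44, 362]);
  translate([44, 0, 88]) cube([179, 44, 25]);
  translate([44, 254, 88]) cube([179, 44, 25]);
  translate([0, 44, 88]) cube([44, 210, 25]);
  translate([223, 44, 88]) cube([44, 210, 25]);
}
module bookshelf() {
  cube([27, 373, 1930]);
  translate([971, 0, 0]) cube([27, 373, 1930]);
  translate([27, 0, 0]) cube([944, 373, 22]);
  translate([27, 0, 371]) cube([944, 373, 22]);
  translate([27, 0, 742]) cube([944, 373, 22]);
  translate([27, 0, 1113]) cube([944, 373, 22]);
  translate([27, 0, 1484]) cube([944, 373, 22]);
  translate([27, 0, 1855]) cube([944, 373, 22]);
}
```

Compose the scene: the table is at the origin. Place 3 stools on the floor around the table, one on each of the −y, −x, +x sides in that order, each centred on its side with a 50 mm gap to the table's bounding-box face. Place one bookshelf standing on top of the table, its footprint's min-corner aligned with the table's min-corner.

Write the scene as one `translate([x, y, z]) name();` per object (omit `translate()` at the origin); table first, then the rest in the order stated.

table();
translate([397, -348, 0]) stool();
translate([-317, 197, 0]) stool();
translate([1111, 197, 0]) stool();
translate([0, 0, 690]) bookshelf();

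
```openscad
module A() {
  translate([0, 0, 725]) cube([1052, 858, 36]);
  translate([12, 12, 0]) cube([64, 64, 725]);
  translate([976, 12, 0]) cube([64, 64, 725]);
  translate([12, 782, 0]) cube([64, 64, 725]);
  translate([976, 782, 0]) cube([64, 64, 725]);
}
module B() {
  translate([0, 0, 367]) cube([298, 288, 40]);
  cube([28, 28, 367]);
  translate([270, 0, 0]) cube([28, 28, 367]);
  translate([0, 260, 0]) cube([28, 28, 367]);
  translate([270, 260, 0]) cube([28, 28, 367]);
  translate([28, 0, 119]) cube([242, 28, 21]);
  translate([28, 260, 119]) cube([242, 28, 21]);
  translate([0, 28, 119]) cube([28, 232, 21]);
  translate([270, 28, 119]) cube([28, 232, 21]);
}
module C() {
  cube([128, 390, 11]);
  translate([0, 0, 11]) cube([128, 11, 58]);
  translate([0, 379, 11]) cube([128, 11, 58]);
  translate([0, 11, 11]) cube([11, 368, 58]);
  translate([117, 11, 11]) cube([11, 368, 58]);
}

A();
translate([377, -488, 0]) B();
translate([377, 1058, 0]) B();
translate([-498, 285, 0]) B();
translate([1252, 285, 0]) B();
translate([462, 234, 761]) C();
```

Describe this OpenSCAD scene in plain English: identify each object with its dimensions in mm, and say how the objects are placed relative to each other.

A is a rectangular dining table. The top is 1052×858×36 mm with its upper surface at z = 761 mm. It stands on four 64×64 mm square legs, each inset 12 mm from the nearest pair of top edges, running from the floor to the underside of the top.

B is a simple wooden stool: a rectangular seat 298 mm (x) by 288 mm (y), 40 mm thick, top face at z = 407 mm, on four square legs, each 28×28 mm in cross-section. The legs rest on z = 0, each flush with a corner of the seat. Four stretchers, 28 mm wide and 21 mm tall, connect adjacent legs with their undersides at z = 119 mm, each running between the inner faces of the legs it joins and aligned with the legs' outer faces on the other axis.

C is an open-topped rectangular box: outside dimensions 128×390×69 mm, with a uniform wall and base thickness of 11 mm. The base is a full 128×390 slab on the floor; four walls sit on top of the base. The front and back walls (the −y and +y sides) span the full width; the two side walls fit between them.

Four stools sit around the table at the −y, +y, −x, +x sides. The open box is on top of the table, centred.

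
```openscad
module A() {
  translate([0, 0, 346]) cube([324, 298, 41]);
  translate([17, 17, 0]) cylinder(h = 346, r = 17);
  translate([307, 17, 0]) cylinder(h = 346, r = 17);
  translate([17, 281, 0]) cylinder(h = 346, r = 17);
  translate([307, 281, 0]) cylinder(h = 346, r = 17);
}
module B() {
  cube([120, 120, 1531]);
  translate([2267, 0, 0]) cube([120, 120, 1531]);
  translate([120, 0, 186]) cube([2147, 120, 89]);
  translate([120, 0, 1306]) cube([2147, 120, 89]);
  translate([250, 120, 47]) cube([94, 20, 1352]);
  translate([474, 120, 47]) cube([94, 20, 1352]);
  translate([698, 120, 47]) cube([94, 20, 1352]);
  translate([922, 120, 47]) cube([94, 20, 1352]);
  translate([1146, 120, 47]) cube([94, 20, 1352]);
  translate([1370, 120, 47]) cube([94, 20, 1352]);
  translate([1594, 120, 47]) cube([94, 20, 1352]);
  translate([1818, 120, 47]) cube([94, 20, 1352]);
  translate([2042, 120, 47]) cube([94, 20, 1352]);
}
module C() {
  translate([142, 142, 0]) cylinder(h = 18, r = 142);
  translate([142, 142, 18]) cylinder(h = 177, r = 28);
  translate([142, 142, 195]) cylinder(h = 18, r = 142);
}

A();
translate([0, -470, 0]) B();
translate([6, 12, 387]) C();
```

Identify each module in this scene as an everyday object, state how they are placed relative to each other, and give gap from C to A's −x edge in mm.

The spool's min-x is at 6; the stool's min-x is 0; gap = 6 mm.

A is a stool. B is a fence section. C is a spool. The fence section is on the floor beside the stool on its −y side. The spool is on top of the stool. The gap from the spool to the stool's −x edge is 6 mm.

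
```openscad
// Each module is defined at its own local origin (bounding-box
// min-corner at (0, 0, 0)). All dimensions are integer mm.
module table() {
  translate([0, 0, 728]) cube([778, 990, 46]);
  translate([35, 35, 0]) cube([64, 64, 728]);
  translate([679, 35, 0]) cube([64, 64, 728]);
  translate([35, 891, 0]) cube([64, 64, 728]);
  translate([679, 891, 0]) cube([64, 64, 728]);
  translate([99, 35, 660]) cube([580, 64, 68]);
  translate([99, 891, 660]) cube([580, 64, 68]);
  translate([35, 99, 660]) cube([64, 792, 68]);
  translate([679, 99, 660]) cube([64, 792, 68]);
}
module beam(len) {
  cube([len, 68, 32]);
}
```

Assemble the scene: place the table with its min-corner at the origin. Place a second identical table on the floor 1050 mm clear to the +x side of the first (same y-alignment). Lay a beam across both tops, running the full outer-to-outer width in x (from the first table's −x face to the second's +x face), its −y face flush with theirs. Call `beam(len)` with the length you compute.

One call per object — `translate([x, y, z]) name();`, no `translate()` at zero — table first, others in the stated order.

table();
translate([1828, 0, 0]) table();
translate([0, 0, 774]) beam(2606);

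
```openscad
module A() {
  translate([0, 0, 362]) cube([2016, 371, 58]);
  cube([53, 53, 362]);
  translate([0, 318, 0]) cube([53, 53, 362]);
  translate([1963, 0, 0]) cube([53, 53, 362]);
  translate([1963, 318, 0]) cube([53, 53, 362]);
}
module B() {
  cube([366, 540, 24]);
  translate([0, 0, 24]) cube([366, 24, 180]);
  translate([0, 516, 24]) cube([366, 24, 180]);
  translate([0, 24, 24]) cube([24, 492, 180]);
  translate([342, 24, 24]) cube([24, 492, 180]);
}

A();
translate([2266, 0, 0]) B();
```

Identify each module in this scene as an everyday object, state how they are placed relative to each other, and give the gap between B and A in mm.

A is a bench. B is an open box. The open box is on the floor beside the bench on its +x side. The gap between the open box and the bench is 250 mm.

The open box's nearest face is 250 mm from the bench's +x face.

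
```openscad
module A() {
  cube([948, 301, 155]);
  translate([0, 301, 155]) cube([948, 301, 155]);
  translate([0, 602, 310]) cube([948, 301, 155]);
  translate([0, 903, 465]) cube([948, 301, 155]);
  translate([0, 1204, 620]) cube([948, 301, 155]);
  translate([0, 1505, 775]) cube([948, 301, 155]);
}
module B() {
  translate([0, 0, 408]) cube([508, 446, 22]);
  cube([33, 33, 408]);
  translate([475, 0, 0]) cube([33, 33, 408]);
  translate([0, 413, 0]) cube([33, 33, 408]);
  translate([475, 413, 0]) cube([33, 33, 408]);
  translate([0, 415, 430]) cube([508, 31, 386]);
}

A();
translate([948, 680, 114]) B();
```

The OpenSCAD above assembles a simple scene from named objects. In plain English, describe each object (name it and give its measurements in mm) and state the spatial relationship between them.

A is a straight staircase of 6 solid steps. Each step is 948 mm wide (x), 301 mm deep (y, the going) and 155 mm tall (the rise). The first step rests on the floor; each subsequent step sits one going further in +y and one rise higher in +z, directly behind and above the previous step with no overlap.

B is a chair. The seat is a 508×446×22 mm slab with its top at z = 430 mm, on four 33×33 mm corner legs (flush with the seat edges, standing on z = 0). A flat backrest 31 mm thick, 386 mm tall, spans the full seat width and rises from the seat top along its +y edge, rear face flush with the rear of the seat.

The chair is beside the staircase with their tops flush at z = 930.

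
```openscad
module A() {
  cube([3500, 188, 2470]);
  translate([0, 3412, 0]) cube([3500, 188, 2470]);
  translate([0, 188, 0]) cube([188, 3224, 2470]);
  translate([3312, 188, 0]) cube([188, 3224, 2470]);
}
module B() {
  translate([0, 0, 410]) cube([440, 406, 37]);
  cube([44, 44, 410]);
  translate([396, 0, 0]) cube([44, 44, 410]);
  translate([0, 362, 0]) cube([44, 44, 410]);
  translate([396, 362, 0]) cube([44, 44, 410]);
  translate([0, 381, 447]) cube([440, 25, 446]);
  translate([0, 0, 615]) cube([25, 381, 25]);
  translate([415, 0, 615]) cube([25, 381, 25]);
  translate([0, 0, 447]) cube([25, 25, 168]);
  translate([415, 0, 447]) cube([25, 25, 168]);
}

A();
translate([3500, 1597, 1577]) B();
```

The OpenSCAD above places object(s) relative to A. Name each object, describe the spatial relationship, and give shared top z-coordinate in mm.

A is a house frame. B is a chair. The chair is beside the house frame with their tops flush at z = 2470. The shared top z-coordinate is 2470 mm.

Both tops at z = 2470 mm.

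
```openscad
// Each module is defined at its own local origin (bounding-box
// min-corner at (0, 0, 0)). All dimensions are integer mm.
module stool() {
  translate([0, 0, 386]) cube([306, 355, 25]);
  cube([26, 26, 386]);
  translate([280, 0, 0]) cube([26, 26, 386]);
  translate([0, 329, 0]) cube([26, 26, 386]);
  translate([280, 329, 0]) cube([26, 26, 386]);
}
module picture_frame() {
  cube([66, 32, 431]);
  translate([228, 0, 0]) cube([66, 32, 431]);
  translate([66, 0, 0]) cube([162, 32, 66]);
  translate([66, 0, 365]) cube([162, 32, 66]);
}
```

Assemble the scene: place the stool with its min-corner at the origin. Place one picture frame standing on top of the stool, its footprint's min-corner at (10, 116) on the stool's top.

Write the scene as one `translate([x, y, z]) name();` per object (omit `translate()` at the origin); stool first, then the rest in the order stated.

stool();
translate([10, 116, 411]) picture_frame();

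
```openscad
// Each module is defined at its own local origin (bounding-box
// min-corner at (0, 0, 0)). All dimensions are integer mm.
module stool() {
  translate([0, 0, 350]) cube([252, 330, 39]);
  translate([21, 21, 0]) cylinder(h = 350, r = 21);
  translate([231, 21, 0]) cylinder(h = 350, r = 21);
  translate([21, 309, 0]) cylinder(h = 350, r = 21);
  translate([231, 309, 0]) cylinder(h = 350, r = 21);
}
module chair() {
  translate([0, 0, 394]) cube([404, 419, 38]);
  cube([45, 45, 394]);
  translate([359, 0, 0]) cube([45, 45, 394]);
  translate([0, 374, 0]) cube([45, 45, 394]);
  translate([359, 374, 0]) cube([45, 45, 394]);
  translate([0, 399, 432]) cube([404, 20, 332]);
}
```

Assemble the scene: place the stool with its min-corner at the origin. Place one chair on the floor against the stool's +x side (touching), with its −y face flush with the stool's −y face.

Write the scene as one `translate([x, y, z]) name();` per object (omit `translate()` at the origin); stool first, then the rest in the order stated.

stool();
translate([252, 0, 0]) chair();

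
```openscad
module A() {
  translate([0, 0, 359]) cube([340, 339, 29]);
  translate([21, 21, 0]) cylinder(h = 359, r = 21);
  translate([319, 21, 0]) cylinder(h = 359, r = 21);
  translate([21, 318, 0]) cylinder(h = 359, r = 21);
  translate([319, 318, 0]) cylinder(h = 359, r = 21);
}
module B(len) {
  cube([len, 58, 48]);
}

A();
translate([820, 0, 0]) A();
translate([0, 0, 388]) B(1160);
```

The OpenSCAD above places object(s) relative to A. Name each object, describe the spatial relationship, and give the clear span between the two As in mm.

A is a stool. B is a beam. A beam spans the tops of two stools. The clear span between the two stools is 480 mm.

Second stool starts at x = 820; first ends at x = 340; clear span = 820 − 340 = 480 mm.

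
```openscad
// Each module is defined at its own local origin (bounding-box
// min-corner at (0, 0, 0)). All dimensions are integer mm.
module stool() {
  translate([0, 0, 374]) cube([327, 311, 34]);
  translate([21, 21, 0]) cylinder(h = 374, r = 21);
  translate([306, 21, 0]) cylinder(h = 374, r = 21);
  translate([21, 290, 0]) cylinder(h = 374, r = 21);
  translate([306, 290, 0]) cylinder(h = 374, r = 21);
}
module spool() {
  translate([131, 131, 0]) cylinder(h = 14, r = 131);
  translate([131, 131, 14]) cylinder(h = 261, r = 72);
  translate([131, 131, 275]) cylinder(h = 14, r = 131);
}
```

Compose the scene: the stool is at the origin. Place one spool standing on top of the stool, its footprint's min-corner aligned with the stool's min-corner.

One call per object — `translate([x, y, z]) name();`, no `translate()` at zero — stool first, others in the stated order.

stool();
translate([0, 0, 408]) spool();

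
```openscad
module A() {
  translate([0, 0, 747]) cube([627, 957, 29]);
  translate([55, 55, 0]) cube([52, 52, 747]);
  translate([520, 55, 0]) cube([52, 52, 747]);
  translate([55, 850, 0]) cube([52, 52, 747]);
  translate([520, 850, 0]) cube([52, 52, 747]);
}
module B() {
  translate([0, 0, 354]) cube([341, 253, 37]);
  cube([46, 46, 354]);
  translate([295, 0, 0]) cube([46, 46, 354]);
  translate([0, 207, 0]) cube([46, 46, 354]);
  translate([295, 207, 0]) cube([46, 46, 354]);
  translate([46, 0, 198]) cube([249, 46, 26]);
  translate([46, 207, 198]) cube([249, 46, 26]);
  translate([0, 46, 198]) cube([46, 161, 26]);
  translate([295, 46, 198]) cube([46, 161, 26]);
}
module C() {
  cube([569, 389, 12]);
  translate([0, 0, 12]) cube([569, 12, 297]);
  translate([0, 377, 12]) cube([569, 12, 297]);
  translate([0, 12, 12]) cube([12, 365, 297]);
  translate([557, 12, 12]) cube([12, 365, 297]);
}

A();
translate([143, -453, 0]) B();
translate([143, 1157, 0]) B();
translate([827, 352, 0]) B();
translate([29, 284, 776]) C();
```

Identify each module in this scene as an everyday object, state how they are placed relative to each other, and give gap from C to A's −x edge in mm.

A is a table. B is a stool. C is an open box. Three stools sit around the table at the −y, +y, +x sides. The open box is on top of the table, centred. The gap from the open box to the table's −x edge is 29 mm.

The open box's min-x is at 29; the table's min-x is 0; gap = 29 mm.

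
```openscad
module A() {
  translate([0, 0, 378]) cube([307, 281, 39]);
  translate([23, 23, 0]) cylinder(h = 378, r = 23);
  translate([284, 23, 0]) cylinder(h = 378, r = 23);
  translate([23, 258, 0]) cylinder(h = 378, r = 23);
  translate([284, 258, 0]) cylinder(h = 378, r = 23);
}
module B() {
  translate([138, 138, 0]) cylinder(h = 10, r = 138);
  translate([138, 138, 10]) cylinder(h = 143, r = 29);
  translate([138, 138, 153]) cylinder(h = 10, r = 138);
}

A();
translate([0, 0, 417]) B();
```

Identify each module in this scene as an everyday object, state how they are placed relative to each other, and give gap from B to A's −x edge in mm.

The spool's min-x is at 0; the stool's min-x is 0; gap = 0 mm.

A is a stool. B is a spool. The spool is on top of the stool. The gap from the spool to the stool's −x edge is 0 mm.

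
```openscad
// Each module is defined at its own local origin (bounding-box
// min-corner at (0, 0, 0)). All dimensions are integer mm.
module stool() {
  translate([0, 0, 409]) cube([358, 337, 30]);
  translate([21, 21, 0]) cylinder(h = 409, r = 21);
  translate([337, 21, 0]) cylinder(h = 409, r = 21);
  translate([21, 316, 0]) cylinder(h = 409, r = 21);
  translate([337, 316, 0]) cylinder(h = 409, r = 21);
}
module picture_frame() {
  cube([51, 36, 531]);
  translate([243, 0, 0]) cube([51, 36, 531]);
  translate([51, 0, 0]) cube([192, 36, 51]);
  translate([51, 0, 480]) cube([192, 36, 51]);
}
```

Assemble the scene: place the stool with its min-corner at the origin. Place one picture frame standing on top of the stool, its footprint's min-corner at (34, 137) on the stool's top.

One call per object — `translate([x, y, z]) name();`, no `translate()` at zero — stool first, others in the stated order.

stool();
translate([34, 137, 439]) picture_frame();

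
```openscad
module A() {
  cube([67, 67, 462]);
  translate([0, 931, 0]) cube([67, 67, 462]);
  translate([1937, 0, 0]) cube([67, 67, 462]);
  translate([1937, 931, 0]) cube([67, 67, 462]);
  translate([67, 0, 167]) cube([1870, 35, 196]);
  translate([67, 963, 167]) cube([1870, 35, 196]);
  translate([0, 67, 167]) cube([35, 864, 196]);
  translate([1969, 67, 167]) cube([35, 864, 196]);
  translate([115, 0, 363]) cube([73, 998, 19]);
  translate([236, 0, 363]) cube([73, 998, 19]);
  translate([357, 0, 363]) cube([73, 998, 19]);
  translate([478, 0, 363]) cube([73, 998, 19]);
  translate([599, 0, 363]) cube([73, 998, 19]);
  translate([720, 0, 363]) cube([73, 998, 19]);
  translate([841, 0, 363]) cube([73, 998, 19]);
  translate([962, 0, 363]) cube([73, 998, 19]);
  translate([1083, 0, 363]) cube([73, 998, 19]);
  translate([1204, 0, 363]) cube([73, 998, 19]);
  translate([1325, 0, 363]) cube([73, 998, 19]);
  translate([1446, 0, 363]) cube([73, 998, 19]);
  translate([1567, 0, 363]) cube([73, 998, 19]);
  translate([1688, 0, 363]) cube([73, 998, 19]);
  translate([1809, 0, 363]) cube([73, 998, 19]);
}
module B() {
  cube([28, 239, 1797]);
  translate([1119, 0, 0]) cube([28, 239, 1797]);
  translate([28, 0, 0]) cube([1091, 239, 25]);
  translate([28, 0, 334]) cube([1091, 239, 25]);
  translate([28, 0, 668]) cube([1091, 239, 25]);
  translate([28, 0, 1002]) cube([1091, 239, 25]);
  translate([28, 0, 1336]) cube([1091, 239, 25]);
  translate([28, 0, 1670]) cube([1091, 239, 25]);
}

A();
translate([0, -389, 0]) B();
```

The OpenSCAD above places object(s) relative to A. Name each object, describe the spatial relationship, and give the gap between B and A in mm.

The bookshelf's nearest face is 150 mm from the bed frame's −y face.

A is a bed frame. B is a bookshelf. The bookshelf is on the floor beside the bed frame on its −y side. The gap between the bookshelf and the bed frame is 150 mm.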